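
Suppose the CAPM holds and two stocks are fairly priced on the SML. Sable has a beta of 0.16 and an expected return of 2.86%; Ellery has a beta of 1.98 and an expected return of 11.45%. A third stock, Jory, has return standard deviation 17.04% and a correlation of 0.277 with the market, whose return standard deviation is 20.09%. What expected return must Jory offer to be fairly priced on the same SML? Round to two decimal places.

3.21%

MRP = (11.45% − 2.86%) / (1.98 − 0.16) = 4.7198%
R_f = 2.86% − 0.16 × 4.7198% = 2.1048%
β_Jory = ρ·σ_i/σ_m = 0.277 × 17.04 / 20.09 = 0.2349
E(R_Jory) = R_f + β × MRP = 2.1048% + 0.2349 × 4.7198% = 3.21%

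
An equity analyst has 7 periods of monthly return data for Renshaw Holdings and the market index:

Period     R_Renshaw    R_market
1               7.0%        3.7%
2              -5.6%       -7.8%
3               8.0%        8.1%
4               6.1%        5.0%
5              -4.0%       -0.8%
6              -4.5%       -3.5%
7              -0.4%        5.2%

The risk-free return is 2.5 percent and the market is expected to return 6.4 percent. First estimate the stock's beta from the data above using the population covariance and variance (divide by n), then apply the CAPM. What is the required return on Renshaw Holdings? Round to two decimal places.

Mean R_i = (7.0 − 5.6 + 8.0 + 6.1 − 4.0 − 4.5 − 0.4) / 7 = 0.9429%
Mean R_m = (3.7 − 7.8 + 8.1 + 5.0 − 0.8 − 3.5 + 5.2) / 7 = 1.4143%
Σ(R_i − R̄_i)(R_m − R̄_m) = 172.4157  ⇒  Cov = 172.4157 / 7 = 24.6308
Σ(R_m − R̄_m)² = 191.0686  ⇒  Var(R_m) = 191.0686 / 7 = 27.2955
β = Cov / Var(R_m) = 24.6308 / 27.2955 = 0.9024
MRP = 6.4% − 2.5% = 3.90%
E(R) = R_f + β × MRP = 2.5% + 0.9024 × 3.9% = 6.02%

6.02%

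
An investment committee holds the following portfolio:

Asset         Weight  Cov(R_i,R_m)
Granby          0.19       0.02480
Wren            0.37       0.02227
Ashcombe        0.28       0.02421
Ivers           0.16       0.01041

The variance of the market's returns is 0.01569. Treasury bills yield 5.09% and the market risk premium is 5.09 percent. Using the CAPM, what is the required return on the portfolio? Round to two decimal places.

β_Granby = 0.02480 / 0.01569 = 1.5806
β_Wren = 0.02227 / 0.01569 = 1.4194
β_Ashcombe = 0.02421 / 0.01569 = 1.5430
β_Ivers = 0.01041 / 0.01569 = 0.6635
β_P = Σ w_i β_i = 0.19×1.5806 + 0.37×1.4194 + 0.28×1.5430 + 0.16×0.6635 = 1.3637
E(R_P) = R_f + β_P × MRP = 5.09% + 1.3637 × 5.09% = 12.03%

12.03%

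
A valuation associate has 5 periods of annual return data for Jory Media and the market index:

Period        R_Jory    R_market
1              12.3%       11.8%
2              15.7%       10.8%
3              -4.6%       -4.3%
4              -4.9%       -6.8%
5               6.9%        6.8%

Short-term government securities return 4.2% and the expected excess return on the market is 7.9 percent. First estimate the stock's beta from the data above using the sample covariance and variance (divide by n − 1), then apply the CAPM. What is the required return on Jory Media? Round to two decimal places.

Mean R_i = (12.3 + 15.7 − 4.6 − 4.9 + 6.9) / 5 = 5.0800%
Mean R_m = (11.8 + 10.8 − 4.3 − 6.8 + 6.8) / 5 = 3.6600%
Σ(R_i − R̄_i)(R_m − R̄_m) = 321.7560  ⇒  Cov = 321.7560 / 4 = 80.4390
Σ(R_m − R̄_m)² = 299.8720  ⇒  Var(R_m) = 299.8720 / 4 = 74.9680
β = Cov / Var(R_m) = 80.4390 / 74.9680 = 1.0730
E(R) = R_f + β × MRP = 4.2% + 1.0730 × 7.9% = 12.68%

12.68%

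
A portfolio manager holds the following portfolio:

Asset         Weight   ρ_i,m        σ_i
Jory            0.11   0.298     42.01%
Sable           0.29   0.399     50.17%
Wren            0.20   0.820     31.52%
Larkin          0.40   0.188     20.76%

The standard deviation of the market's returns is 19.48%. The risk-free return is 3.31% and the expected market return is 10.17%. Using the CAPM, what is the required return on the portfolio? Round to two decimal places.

8.21%

β_Jory = 0.298 × 42.01% / 19.48% = 0.6427
β_Sable = 0.399 × 50.17% / 19.48% = 1.0276
β_Wren = 0.820 × 31.52% / 19.48% = 1.3268
β_Larkin = 0.188 × 20.76% / 19.48% = 0.2004
β_P = Σ w_i β_i = 0.11×0.6427 + 0.29×1.0276 + 0.20×1.3268 + 0.40×0.2004 = 0.7142
MRP = 10.17% − 3.31% = 6.86%
E(R_P) = R_f + β_P × MRP = 3.31% + 0.7142 × 6.86% = 8.21%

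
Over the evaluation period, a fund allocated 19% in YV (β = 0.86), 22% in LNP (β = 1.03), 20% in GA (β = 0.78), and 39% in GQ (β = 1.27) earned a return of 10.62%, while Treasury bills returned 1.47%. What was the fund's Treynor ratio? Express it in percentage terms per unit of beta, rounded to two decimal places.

β_P = 0.19×0.86 + 0.22×1.03 + 0.20×0.78 + 0.39×1.27 = 1.0413
Treynor = (R_P − R_f) / β_P = (10.62% − 1.47%) / 1.0413 = 9.15% / 1.0413 = 8.79%

8.79%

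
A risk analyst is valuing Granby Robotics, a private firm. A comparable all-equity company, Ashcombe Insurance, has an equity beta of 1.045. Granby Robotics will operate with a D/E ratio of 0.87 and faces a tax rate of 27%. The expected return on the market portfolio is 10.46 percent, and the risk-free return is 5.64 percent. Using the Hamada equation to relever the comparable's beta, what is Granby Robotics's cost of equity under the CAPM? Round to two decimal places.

13.88%

β_L = β_U × [1 + (1 − t)(D/E)] = 1.045 × [1 + (1 − 0.27) × 0.87]
    = 1.045 × [1 + 0.73 × 0.87] = 1.045 × 1.6351 = 1.7087
MRP = 10.46% − 5.64% = 4.82%
E(R) = R_f + β_L × MRP = 5.64% + 1.7087 × 4.82% = 13.88%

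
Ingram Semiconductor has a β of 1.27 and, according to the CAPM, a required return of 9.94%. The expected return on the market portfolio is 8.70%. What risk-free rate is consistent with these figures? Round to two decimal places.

4.11%

E(R) = R_f + β(E(R_m) − R_f) = R_f(1 − β) + β·E(R_m)
9.94% = R_f × (1 − 1.27) + 1.27 × 8.70%
9.94% = R_f × -0.27 + 11.0490%
R_f = (9.94% − 11.0490%) / -0.27 = 4.11%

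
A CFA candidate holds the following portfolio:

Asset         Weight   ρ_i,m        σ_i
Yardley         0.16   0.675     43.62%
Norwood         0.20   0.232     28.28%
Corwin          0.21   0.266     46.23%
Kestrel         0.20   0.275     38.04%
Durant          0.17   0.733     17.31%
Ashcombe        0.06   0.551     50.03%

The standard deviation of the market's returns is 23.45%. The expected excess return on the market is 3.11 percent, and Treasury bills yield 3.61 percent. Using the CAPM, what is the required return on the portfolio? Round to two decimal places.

β_Yardley = 0.675 × 43.62% / 23.45% = 1.2556
β_Norwood = 0.232 × 28.28% / 23.45% = 0.2798
β_Corwin = 0.266 × 46.23% / 23.45% = 0.5244
β_Kestrel = 0.275 × 38.04% / 23.45% = 0.4461
β_Durant = 0.733 × 17.31% / 23.45% = 0.5411
β_Ashcombe = 0.551 × 50.03% / 23.45% = 1.1755
β_P = Σ w_i β_i = 0.16×1.2556 + 0.20×0.2798 + 0.21×0.5244 + 0.20×0.4461 + 0.17×0.5411 + 0.06×1.1755 = 0.6187
E(R_P) = R_f + β_P × MRP = 3.61% + 0.6187 × 3.11% = 5.53%

5.53%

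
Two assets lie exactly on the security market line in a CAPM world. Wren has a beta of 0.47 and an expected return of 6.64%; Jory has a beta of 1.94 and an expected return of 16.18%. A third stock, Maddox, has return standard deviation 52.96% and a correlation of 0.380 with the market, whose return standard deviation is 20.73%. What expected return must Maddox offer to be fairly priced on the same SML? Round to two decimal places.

MRP = (16.18% − 6.64%) / (1.94 − 0.47) = 6.4898%
R_f = 6.64% − 0.47 × 6.4898% = 3.5898%
β_Maddox = ρ·σ_i/σ_m = 0.380 × 52.96 / 20.73 = 0.9708
E(R_Maddox) = R_f + β × MRP = 3.5898% + 0.9708 × 6.4898% = 9.89%

9.89%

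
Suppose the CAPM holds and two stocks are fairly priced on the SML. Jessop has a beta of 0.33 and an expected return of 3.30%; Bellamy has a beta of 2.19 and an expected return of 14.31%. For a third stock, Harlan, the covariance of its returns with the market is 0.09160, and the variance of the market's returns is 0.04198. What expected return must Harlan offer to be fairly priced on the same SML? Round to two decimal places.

MRP = (14.31% − 3.30%) / (2.19 − 0.33) = 5.9194%
R_f = 3.30% − 0.33 × 5.9194% = 1.3466%
β_Harlan = Cov / Var(R_m) = 0.09160 / 0.04198 = 2.1820
E(R_Harlan) = R_f + β × MRP = 1.3466% + 2.1820 × 5.9194% = 14.26%

14.26%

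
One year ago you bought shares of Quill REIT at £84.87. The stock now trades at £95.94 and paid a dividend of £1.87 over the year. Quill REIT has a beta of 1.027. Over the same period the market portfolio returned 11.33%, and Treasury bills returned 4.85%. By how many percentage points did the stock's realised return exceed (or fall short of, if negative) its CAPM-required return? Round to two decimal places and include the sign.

+3.74%

Realised HPR = (P1 + D1 − P0) / P0 = (95.94 + 1.87 − 84.87) / 84.87 = 12.94 / 84.87 = 15.2468%
MRP = 11.33% − 4.85% = 6.48%
CAPM required = R_f + β·MRP = 4.85% + 1.027 × 6.48% = 11.50496%
α = realised − required = 15.2468% − 11.50496% = +3.74%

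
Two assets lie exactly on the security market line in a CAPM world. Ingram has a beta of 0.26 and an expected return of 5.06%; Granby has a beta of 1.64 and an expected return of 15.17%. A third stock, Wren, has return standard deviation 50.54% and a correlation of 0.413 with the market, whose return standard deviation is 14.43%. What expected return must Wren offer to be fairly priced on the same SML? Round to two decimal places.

13.75%

MRP = (15.17% − 5.06%) / (1.64 − 0.26) = 7.3261%
R_f = 5.06% − 0.26 × 7.3261% = 3.1552%
β_Wren = ρ·σ_i/σ_m = 0.413 × 50.54 / 14.43 = 1.4465
E(R_Wren) = R_f + β × MRP = 3.1552% + 1.4465 × 7.3261% = 13.75%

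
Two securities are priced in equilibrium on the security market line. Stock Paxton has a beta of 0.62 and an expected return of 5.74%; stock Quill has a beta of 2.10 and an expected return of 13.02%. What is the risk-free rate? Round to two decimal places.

2.69%

Both satisfy E(R) = R_f + β·MRP, so the slope of the SML is
MRP = (13.02% − 5.74%) / (2.10 − 0.62) = 7.28% / 1.48 = 4.9189%
R_f = E(R_Paxton) − β_Paxton·MRP = 5.74% − 0.62 × 4.9189% = 2.6903%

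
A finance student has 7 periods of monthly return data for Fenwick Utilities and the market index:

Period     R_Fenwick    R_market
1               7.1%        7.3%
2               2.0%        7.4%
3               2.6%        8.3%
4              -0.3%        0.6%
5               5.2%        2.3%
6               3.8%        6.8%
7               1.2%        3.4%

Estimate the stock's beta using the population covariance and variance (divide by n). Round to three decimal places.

Mean R_i = (7.1 + 2.0 + 2.6 − 0.3 + 5.2 + 3.8 + 1.2) / 7 = 3.0857%
Mean R_m = (7.3 + 7.4 + 8.3 + 0.6 + 2.3 + 6.8 + 3.4) / 7 = 5.1571%
Σ(R_i − R̄_i)(R_m − R̄_m) = 18.5157  ⇒  Cov = 18.5157 / 7 = 2.6451
Σ(R_m − R̄_m)² = 54.2171  ⇒  Var(R_m) = 54.2171 / 7 = 7.7453
β = Cov / Var(R_m) = 2.6451 / 7.7453 = 0.3415

0.342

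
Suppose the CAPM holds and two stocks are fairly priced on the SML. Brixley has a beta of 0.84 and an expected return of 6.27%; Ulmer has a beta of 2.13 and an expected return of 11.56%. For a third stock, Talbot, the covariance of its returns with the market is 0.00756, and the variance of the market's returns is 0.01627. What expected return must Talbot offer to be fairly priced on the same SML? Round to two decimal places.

4.73%

MRP = (11.56% − 6.27%) / (2.13 − 0.84) = 4.1008%
R_f = 6.27% − 0.84 × 4.1008% = 2.8253%
β_Talbot = Cov / Var(R_m) = 0.00756 / 0.01627 = 0.4647
E(R_Talbot) = R_f + β × MRP = 2.8253% + 0.4647 × 4.1008% = 4.73%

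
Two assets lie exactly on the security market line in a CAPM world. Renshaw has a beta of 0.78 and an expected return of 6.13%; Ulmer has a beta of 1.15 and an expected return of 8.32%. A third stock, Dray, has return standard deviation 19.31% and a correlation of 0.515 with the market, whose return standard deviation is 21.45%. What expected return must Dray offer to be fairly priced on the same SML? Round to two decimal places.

4.26%

MRP = (8.32% − 6.13%) / (1.15 − 0.78) = 5.9189%
R_f = 6.13% − 0.78 × 5.9189% = 1.5133%
β_Dray = ρ·σ_i/σ_m = 0.515 × 19.31 / 21.45 = 0.4636
E(R_Dray) = R_f + β × MRP = 1.5133% + 0.4636 × 5.9189% = 4.26%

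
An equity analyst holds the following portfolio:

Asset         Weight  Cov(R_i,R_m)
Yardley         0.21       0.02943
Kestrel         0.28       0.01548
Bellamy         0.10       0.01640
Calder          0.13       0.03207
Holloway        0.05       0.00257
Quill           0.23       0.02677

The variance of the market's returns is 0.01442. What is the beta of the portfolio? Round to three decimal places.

1.568

β_Yardley = 0.02943 / 0.01442 = 2.0409
β_Kestrel = 0.01548 / 0.01442 = 1.0735
β_Bellamy = 0.01640 / 0.01442 = 1.1373
β_Calder = 0.03207 / 0.01442 = 2.2240
β_Holloway = 0.00257 / 0.01442 = 0.1782
β_Quill = 0.02677 / 0.01442 = 1.8564
β_P = Σ w_i β_i = 0.21×2.0409 + 0.28×1.0735 + 0.10×1.1373 + 0.13×2.2240 + 0.05×0.1782 + 0.23×1.8564 = 1.5679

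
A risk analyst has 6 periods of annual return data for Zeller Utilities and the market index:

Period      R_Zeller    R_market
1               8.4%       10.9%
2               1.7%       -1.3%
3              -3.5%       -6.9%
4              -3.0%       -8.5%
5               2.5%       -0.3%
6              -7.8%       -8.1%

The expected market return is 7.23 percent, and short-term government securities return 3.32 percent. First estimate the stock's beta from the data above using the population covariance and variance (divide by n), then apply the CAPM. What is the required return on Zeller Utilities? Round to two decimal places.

Mean R_i = (8.4 + 1.7 − 3.5 − 3.0 + 2.5 − 7.8) / 6 = -0.2833%
Mean R_m = (10.9 − 1.3 − 6.9 − 8.5 − 0.3 − 8.1) / 6 = -2.3667%
Σ(R_i − R̄_i)(R_m − R̄_m) = 197.4067  ⇒  Cov = 197.4067 / 6 = 32.9011
Σ(R_m − R̄_m)² = 272.4533  ⇒  Var(R_m) = 272.4533 / 6 = 45.4089
β = Cov / Var(R_m) = 32.9011 / 45.4089 = 0.7246
MRP = 7.23% − 3.32% = 3.91%
E(R) = R_f + β × MRP = 3.32% + 0.7246 × 3.91% = 6.15%

6.15%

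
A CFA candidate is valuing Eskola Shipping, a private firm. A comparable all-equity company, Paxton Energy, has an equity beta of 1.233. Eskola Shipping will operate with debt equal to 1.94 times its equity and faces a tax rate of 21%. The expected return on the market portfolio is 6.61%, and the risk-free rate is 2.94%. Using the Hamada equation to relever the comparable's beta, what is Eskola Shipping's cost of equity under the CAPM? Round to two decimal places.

14.40%

β_L = β_U × [1 + (1 − t)(D/E)] = 1.233 × [1 + (1 − 0.21) × 1.94]
    = 1.233 × [1 + 0.79 × 1.94] = 1.233 × 2.5326 = 3.1227
MRP = 6.61% − 2.94% = 3.67%
E(R) = R_f + β_L × MRP = 2.94% + 3.1227 × 3.67% = 14.40%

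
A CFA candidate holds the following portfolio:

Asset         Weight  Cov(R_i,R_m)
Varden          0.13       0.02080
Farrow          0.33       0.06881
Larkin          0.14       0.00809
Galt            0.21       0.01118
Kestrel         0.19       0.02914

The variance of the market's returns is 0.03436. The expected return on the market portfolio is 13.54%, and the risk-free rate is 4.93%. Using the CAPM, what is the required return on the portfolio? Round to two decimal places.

13.56%

β_Varden = 0.02080 / 0.03436 = 0.6054
β_Farrow = 0.06881 / 0.03436 = 2.0026
β_Larkin = 0.00809 / 0.03436 = 0.2354
β_Galt = 0.01118 / 0.03436 = 0.3254
β_Kestrel = 0.02914 / 0.03436 = 0.8481
β_P = Σ w_i β_i = 0.13×0.6054 + 0.33×2.0026 + 0.14×0.2354 + 0.21×0.3254 + 0.19×0.8481 = 1.0020
MRP = 13.54% − 4.93% = 8.61%
E(R_P) = R_f + β_P × MRP = 4.93% + 1.0020 × 8.61% = 13.56%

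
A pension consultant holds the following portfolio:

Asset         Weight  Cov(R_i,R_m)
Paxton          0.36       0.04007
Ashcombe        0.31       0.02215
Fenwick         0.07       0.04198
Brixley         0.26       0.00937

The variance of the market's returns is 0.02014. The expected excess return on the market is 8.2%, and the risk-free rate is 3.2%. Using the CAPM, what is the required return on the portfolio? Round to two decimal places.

14.06%

β_Paxton = 0.04007 / 0.02014 = 1.9896
β_Ashcombe = 0.02215 / 0.02014 = 1.0998
β_Fenwick = 0.04198 / 0.02014 = 2.0844
β_Brixley = 0.00937 / 0.02014 = 0.4652
β_P = Σ w_i β_i = 0.36×1.9896 + 0.31×1.0998 + 0.07×2.0844 + 0.26×0.4652 = 1.3241
E(R_P) = R_f + β_P × MRP = 3.2% + 1.3241 × 8.2% = 14.06%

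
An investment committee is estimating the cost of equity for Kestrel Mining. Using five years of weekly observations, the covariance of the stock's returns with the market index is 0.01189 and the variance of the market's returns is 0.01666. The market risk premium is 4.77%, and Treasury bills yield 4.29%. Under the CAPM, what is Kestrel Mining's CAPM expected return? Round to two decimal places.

β = Cov(R_i, R_m) / Var(R_m) = 0.01189 / 0.01666 = 0.7137
E(R) = R_f + β × MRP = 4.29% + 0.7137 × 4.77% = 7.69%

7.69%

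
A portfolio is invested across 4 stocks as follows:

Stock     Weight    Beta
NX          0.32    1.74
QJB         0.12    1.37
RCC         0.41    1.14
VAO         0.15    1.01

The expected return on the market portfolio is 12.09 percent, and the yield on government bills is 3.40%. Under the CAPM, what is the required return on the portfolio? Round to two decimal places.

15.05%

β_P = Σ w_i β_i = 0.32×1.74 + 0.12×1.37 + 0.41×1.14 + 0.15×1.01 = 1.3401
MRP = 12.09% − 3.40% = 8.69%
E(R_P) = R_f + β_P × MRP = 3.40% + 1.3401 × 8.69% = 15.05%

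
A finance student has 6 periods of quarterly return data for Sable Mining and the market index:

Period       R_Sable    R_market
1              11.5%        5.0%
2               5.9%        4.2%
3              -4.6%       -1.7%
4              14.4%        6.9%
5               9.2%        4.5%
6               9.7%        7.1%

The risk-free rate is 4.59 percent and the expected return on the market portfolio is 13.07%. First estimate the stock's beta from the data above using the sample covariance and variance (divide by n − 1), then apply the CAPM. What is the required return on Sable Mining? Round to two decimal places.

Mean R_i = (11.5 + 5.9 − 4.6 + 14.4 + 9.2 + 9.7) / 6 = 7.6833%
Mean R_m = (5.0 + 4.2 − 1.7 + 6.9 + 4.5 + 7.1) / 6 = 4.3333%
Σ(R_i − R̄_i)(R_m − R̄_m) = 99.9633  ⇒  Cov = 99.9633 / 5 = 19.9927
Σ(R_m − R̄_m)² = 51.1333  ⇒  Var(R_m) = 51.1333 / 5 = 10.2267
β = Cov / Var(R_m) = 19.9927 / 10.2267 = 1.9550
MRP = 13.07% − 4.59% = 8.48%
E(R) = R_f + β × MRP = 4.59% + 1.9550 × 8.48% = 21.17%

21.17%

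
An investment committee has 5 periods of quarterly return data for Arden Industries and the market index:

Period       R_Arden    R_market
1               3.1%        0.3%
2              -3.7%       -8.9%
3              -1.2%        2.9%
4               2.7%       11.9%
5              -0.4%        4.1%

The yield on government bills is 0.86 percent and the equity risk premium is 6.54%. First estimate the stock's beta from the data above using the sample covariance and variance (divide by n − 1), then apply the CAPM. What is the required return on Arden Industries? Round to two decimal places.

2.60%

Mean R_i = (3.1 − 3.7 − 1.2 + 2.7 − 0.4) / 5 = 0.1000%
Mean R_m = (0.3 − 8.9 + 2.9 + 11.9 + 4.1) / 5 = 2.0600%
Σ(R_i − R̄_i)(R_m − R̄_m) = 59.8400  ⇒  Cov = 59.8400 / 4 = 14.9600
Σ(R_m − R̄_m)² = 224.9120  ⇒  Var(R_m) = 224.9120 / 4 = 56.2280
β = Cov / Var(R_m) = 14.9600 / 56.2280 = 0.2661
E(R) = R_f + β × MRP = 0.86% + 0.2661 × 6.54% = 2.60%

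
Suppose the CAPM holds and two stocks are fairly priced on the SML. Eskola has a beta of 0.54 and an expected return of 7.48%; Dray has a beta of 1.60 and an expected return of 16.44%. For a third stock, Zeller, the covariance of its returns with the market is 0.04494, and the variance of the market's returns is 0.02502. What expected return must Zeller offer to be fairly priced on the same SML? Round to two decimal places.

18.10%

MRP = (16.44% − 7.48%) / (1.60 − 0.54) = 8.4528%
R_f = 7.48% − 0.54 × 8.4528% = 2.9155%
β_Zeller = Cov / Var(R_m) = 0.04494 / 0.02502 = 1.7962
E(R_Zeller) = R_f + β × MRP = 2.9155% + 1.7962 × 8.4528% = 18.10%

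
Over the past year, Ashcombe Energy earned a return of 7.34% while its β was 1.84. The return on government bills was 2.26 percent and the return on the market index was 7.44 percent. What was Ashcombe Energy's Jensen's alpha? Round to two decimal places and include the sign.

-4.45%

Market excess return = 7.44% − 2.26% = 5.18%
CAPM benchmark = R_f + β(R_m − R_f) = 2.26% + 1.84 × 5.18% = 11.7912%
α = actual − benchmark = 7.34% − 11.7912% = -4.45%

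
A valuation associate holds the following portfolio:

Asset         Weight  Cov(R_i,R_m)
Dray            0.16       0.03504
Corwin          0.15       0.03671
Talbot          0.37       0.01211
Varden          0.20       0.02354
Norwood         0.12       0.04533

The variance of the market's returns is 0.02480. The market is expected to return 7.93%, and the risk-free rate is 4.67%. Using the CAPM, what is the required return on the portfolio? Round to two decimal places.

8.05%

β_Dray = 0.03504 / 0.02480 = 1.4129
β_Corwin = 0.03671 / 0.02480 = 1.4802
β_Talbot = 0.01211 / 0.02480 = 0.4883
β_Varden = 0.02354 / 0.02480 = 0.9492
β_Norwood = 0.04533 / 0.02480 = 1.8278
β_P = Σ w_i β_i = 0.16×1.4129 + 0.15×1.4802 + 0.37×0.4883 + 0.20×0.9492 + 0.12×1.8278 = 1.0379
MRP = 7.93% − 4.67% = 3.26%
E(R_P) = R_f + β_P × MRP = 4.67% + 1.0379 × 3.26% = 8.05%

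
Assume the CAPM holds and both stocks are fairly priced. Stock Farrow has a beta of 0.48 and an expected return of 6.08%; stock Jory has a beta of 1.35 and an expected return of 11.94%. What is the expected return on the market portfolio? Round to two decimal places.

9.58%

Both satisfy E(R) = R_f + β·MRP, so the slope of the SML is
MRP = (11.94% − 6.08%) / (1.35 − 0.48) = 5.86% / 0.87 = 6.7356%
R_f = E(R_Farrow) − β_Farrow·MRP = 6.08% − 0.48 × 6.7356% = 2.8469%
E(R_m) = R_f + MRP = 2.8469% + 6.7356% = 9.58%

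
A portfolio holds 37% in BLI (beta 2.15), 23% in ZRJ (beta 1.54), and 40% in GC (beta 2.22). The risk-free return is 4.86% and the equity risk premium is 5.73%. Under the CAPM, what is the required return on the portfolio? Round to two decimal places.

β_P = Σ w_i β_i = 0.37×2.15 + 0.23×1.54 + 0.40×2.22 = 2.0377
E(R_P) = R_f + β_P × MRP = 4.86% + 2.0377 × 5.73% = 16.54%

16.54%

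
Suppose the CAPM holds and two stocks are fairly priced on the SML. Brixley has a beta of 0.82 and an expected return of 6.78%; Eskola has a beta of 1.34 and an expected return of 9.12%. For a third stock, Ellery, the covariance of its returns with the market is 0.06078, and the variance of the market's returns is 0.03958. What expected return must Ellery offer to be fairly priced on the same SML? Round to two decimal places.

MRP = (9.12% − 6.78%) / (1.34 − 0.82) = 4.5000%
R_f = 6.78% − 0.82 × 4.5000% = 3.0900%
β_Ellery = Cov / Var(R_m) = 0.06078 / 0.03958 = 1.5356
E(R_Ellery) = R_f + β × MRP = 3.0900% + 1.5356 × 4.5000% = 10.00%

10.00%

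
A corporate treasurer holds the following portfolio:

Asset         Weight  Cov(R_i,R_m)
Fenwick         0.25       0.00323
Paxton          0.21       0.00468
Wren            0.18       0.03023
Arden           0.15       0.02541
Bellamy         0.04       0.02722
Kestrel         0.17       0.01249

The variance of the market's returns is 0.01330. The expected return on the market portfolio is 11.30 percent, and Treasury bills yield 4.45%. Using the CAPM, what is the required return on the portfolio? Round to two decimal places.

11.79%

β_Fenwick = 0.00323 / 0.01330 = 0.2429
β_Paxton = 0.00468 / 0.01330 = 0.3519
β_Wren = 0.03023 / 0.01330 = 2.2729
β_Arden = 0.02541 / 0.01330 = 1.9105
β_Bellamy = 0.02722 / 0.01330 = 2.0466
β_Kestrel = 0.01249 / 0.01330 = 0.9391
β_P = Σ w_i β_i = 0.25×0.2429 + 0.21×0.3519 + 0.18×2.2729 + 0.15×1.9105 + 0.04×2.0466 + 0.17×0.9391 = 1.0718
MRP = 11.30% − 4.45% = 6.85%
E(R_P) = R_f + β_P × MRP = 4.45% + 1.0718 × 6.85% = 11.79%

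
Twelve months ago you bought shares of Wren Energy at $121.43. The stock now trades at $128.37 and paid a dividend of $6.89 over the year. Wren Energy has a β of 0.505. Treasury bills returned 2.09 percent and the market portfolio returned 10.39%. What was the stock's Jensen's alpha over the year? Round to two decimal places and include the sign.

Realised HPR = (P1 + D1 − P0) / P0 = (128.37 + 6.89 − 121.43) / 121.43 = 13.83 / 121.43 = 11.3893%
MRP = 10.39% − 2.09% = 8.30%
CAPM required = R_f + β·MRP = 2.09% + 0.505 × 8.30% = 6.28150%
α = realised − required = 11.3893% − 6.28150% = +5.11%

+5.11%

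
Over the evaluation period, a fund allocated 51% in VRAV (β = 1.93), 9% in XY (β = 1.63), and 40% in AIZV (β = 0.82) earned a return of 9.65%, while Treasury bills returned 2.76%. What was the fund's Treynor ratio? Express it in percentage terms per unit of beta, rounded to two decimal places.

4.72%

β_P = 0.51×1.93 + 0.09×1.63 + 0.40×0.82 = 1.4590
Treynor = (R_P − R_f) / β_P = (9.65% − 2.76%) / 1.4590 = 6.89% / 1.4590 = 4.72%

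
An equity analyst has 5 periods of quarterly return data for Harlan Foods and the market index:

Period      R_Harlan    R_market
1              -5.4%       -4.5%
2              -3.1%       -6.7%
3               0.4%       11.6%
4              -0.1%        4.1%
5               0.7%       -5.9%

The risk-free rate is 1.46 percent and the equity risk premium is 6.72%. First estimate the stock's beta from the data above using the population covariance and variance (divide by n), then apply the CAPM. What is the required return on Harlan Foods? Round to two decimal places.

Mean R_i = (-5.4 − 3.1 + 0.4 − 0.1 + 0.7) / 5 = -1.5000%
Mean R_m = (-4.5 − 6.7 + 11.6 + 4.1 − 5.9) / 5 = -0.2800%
Σ(R_i − R̄_i)(R_m − R̄_m) = 43.0700  ⇒  Cov = 43.0700 / 5 = 8.6140
Σ(R_m − R̄_m)² = 250.9280  ⇒  Var(R_m) = 250.9280 / 5 = 50.1856
β = Cov / Var(R_m) = 8.6140 / 50.1856 = 0.1716
E(R) = R_f + β × MRP = 1.46% + 0.1716 × 6.72% = 2.61%

2.61%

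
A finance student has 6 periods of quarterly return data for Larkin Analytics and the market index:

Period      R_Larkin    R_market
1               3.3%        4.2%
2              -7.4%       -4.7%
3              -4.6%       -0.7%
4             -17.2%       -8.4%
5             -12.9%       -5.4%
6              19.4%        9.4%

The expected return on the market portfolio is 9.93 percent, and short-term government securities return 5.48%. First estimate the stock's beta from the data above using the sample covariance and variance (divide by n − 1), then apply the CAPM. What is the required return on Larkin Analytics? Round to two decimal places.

Mean R_i = (3.3 − 7.4 − 4.6 − 17.2 − 12.9 + 19.4) / 6 = -3.2333%
Mean R_m = (4.2 − 4.7 − 0.7 − 8.4 − 5.4 + 9.4) / 6 = -0.9333%
Σ(R_i − R̄_i)(R_m − R̄_m) = 430.2533  ⇒  Cov = 430.2533 / 5 = 86.0507
Σ(R_m − R̄_m)² = 223.0733  ⇒  Var(R_m) = 223.0733 / 5 = 44.6147
β = Cov / Var(R_m) = 86.0507 / 44.6147 = 1.9288
MRP = 9.93% − 5.48% = 4.45%
E(R) = R_f + β × MRP = 5.48% + 1.9288 × 4.45% = 14.06%

14.06%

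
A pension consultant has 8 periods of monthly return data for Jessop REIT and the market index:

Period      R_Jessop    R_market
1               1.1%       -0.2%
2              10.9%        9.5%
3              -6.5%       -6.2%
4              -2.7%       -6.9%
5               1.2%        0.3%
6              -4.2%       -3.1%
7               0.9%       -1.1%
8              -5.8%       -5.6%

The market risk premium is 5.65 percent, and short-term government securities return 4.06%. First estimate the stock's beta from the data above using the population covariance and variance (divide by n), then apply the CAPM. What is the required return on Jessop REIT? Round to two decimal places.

Mean R_i = (1.1 + 10.9 − 6.5 − 2.7 + 1.2 − 4.2 + 0.9 − 5.8) / 8 = -0.6375%
Mean R_m = (-0.2 + 9.5 − 6.2 − 6.9 + 0.3 − 3.1 − 1.1 − 5.6) / 8 = -1.6625%
Σ(R_i − R̄_i)(R_m − R̄_m) = 198.6513  ⇒  Cov = 198.6513 / 8 = 24.8314
Σ(R_m − R̄_m)² = 196.4988  ⇒  Var(R_m) = 196.4988 / 8 = 24.5624
β = Cov / Var(R_m) = 24.8314 / 24.5624 = 1.0110
E(R) = R_f + β × MRP = 4.06% + 1.0110 × 5.65% = 9.77%

9.77%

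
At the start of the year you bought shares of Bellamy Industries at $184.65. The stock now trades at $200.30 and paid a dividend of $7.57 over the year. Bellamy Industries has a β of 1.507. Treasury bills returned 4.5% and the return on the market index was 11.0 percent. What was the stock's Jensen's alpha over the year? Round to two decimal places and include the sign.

-1.72%

Realised HPR = (P1 + D1 − P0) / P0 = (200.30 + 7.57 − 184.65) / 184.65 = 23.22 / 184.65 = 12.5751%
MRP = 11.0% − 4.5% = 6.50%
CAPM required = R_f + β·MRP = 4.5% + 1.507 × 6.5% = 14.2955%
α = realised − required = 12.5751% − 14.2955% = -1.72%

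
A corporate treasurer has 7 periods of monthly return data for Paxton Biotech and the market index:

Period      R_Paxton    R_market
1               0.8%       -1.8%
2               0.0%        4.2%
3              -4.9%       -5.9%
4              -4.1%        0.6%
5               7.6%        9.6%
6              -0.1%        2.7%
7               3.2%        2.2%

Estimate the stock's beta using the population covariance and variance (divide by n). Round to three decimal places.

0.713

Mean R_i = (0.8 + 0.0 − 4.9 − 4.1 + 7.6 − 0.1 + 3.2) / 7 = 0.3571%
Mean R_m = (-1.8 + 4.2 − 5.9 + 0.6 + 9.6 + 2.7 + 2.2) / 7 = 1.6571%
Σ(R_i − R̄_i)(R_m − R̄_m) = 100.5971  ⇒  Cov = 100.5971 / 7 = 14.3710
Σ(R_m − R̄_m)² = 141.1171  ⇒  Var(R_m) = 141.1171 / 7 = 20.1596
β = Cov / Var(R_m) = 14.3710 / 20.1596 = 0.7129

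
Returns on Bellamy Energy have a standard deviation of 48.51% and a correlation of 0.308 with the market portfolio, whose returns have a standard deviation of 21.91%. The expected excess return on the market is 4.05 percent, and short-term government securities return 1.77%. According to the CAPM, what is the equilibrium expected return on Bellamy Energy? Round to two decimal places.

4.53%

β = ρ × σ_i / σ_m = 0.308 × 48.51% / 21.91% = 0.6819
E(R) = 1.77% + 0.6819 × 4.05% = 4.53%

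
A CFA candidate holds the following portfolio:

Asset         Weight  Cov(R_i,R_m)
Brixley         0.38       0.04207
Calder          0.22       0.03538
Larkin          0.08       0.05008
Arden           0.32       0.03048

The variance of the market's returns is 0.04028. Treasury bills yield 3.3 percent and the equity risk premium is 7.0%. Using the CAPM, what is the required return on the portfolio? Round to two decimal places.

9.82%

β_Brixley = 0.04207 / 0.04028 = 1.0444
β_Calder = 0.03538 / 0.04028 = 0.8784
β_Larkin = 0.05008 / 0.04028 = 1.2433
β_Arden = 0.03048 / 0.04028 = 0.7567
β_P = Σ w_i β_i = 0.38×1.0444 + 0.22×0.8784 + 0.08×1.2433 + 0.32×0.7567 = 0.9317
E(R_P) = R_f + β_P × MRP = 3.3% + 0.9317 × 7.0% = 9.82%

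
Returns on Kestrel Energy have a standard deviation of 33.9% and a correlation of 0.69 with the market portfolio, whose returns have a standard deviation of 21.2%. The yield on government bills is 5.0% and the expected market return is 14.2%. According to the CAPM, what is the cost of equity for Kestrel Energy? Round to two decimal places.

15.15%

β = ρ × σ_i / σ_m = 0.69 × 33.9% / 21.2% = 1.1033
MRP = 14.2% − 5.0% = 9.20%
E(R) = 5.0% + 1.1033 × 9.2% = 15.15%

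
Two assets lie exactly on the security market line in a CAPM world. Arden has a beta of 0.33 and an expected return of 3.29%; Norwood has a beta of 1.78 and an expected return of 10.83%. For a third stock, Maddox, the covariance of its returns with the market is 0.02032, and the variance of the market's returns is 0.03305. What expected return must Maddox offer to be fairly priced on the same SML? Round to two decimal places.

MRP = (10.83% − 3.29%) / (1.78 − 0.33) = 5.2000%
R_f = 3.29% − 0.33 × 5.2000% = 1.5740%
β_Maddox = Cov / Var(R_m) = 0.02032 / 0.03305 = 0.6148
E(R_Maddox) = R_f + β × MRP = 1.5740% + 0.6148 × 5.2000% = 4.77%

4.77%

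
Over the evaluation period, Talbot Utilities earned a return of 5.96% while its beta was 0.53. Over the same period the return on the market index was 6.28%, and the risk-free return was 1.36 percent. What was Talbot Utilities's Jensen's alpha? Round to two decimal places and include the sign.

+1.99%

Market excess return = 6.28% − 1.36% = 4.92%
CAPM benchmark = R_f + β(R_m − R_f) = 1.36% + 0.53 × 4.92% = 3.9676%
α = actual − benchmark = 5.96% − 3.9676% = +1.99%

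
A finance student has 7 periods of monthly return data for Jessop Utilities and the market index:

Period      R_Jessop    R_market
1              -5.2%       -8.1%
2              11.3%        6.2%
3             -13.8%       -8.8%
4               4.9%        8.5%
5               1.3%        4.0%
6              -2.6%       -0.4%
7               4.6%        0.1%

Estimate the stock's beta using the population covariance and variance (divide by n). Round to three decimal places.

1.046

Mean R_i = (-5.2 + 11.3 − 13.8 + 4.9 + 1.3 − 2.6 + 4.6) / 7 = 0.0714%
Mean R_m = (-8.1 + 6.2 − 8.8 + 8.5 + 4.0 − 0.4 + 0.1) / 7 = 0.2143%
Σ(R_i − R̄_i)(R_m − R̄_m) = 281.8629  ⇒  Cov = 281.8629 / 7 = 40.2661
Σ(R_m − R̄_m)² = 269.5886  ⇒  Var(R_m) = 269.5886 / 7 = 38.5127
β = Cov / Var(R_m) = 40.2661 / 38.5127 = 1.0455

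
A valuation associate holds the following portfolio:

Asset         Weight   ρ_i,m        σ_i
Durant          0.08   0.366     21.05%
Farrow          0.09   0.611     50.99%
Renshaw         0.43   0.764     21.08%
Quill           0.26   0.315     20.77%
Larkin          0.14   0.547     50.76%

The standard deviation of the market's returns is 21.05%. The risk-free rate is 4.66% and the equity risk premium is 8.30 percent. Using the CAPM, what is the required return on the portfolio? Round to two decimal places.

β_Durant = 0.366 × 21.05% / 21.05% = 0.3660
β_Farrow = 0.611 × 50.99% / 21.05% = 1.4800
β_Renshaw = 0.764 × 21.08% / 21.05% = 0.7651
β_Quill = 0.315 × 20.77% / 21.05% = 0.3108
β_Larkin = 0.547 × 50.76% / 21.05% = 1.3190
β_P = Σ w_i β_i = 0.08×0.3660 + 0.09×1.4800 + 0.43×0.7651 + 0.26×0.3108 + 0.14×1.3190 = 0.7569
E(R_P) = R_f + β_P × MRP = 4.66% + 0.7569 × 8.30% = 10.94%

10.94%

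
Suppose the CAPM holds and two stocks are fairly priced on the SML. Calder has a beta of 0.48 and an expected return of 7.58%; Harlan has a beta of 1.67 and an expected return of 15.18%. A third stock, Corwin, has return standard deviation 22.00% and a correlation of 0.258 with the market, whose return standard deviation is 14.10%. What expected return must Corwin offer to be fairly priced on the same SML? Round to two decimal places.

7.09%

MRP = (15.18% − 7.58%) / (1.67 − 0.48) = 6.3866%
R_f = 7.58% − 0.48 × 6.3866% = 4.5144%
β_Corwin = ρ·σ_i/σ_m = 0.258 × 22.00 / 14.10 = 0.4026
E(R_Corwin) = R_f + β × MRP = 4.5144% + 0.4026 × 6.3866% = 7.09%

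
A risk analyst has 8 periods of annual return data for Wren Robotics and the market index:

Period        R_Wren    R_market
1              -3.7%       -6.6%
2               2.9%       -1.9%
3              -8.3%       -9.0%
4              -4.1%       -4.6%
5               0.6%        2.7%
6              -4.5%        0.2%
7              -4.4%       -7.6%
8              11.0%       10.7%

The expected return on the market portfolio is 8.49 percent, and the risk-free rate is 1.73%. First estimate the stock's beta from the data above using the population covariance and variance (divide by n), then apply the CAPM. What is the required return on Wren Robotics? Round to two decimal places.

7.27%

Mean R_i = (-3.7 + 2.9 − 8.3 − 4.1 + 0.6 − 4.5 − 4.4 + 11.0) / 8 = -1.3125%
Mean R_m = (-6.6 − 1.9 − 9.0 − 4.6 + 2.7 + 0.2 − 7.6 + 10.7) / 8 = -2.0125%
Σ(R_i − R̄_i)(R_m − R̄_m) = 243.1988  ⇒  Cov = 243.1988 / 8 = 30.3999
Σ(R_m − R̄_m)² = 296.5088  ⇒  Var(R_m) = 296.5088 / 8 = 37.0636
β = Cov / Var(R_m) = 30.3999 / 37.0636 = 0.8202
MRP = 8.49% − 1.73% = 6.76%
E(R) = R_f + β × MRP = 1.73% + 0.8202 × 6.76% = 7.27%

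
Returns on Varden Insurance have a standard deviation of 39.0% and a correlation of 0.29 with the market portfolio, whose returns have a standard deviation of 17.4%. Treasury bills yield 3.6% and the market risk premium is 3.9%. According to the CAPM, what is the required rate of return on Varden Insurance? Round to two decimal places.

β = ρ × σ_i / σ_m = 0.29 × 39.0% / 17.4% = 0.6500
E(R) = 3.6% + 0.6500 × 3.9% = 6.14%

6.14%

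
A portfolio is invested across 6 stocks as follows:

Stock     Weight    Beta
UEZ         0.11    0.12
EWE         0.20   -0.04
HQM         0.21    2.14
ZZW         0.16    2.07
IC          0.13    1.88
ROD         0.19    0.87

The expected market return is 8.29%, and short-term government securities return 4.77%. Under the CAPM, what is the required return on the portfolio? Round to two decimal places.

8.98%

β_P = Σ w_i β_i = 0.11×0.12 + 0.20×-0.04 + 0.21×2.14 + 0.16×2.07 + 0.13×1.88 + 0.19×0.87 = 1.1955
MRP = 8.29% − 4.77% = 3.52%
E(R_P) = R_f + β_P × MRP = 4.77% + 1.1955 × 3.52% = 8.98%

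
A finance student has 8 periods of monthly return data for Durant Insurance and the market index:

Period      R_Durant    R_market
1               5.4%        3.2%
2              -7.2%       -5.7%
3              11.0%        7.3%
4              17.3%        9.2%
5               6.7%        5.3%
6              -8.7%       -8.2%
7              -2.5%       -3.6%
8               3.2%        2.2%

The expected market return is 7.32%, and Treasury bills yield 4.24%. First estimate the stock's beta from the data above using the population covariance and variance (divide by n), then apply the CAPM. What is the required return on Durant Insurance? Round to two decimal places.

Mean R_i = (5.4 − 7.2 + 11.0 + 17.3 + 6.7 − 8.7 − 2.5 + 3.2) / 8 = 3.1500%
Mean R_m = (3.2 − 5.7 + 7.3 + 9.2 + 5.3 − 8.2 − 3.6 + 2.2) / 8 = 1.2125%
Σ(R_i − R̄_i)(R_m − R̄_m) = 390.1150  ⇒  Cov = 390.1150 / 8 = 48.7644
Σ(R_m − R̄_m)² = 282.0288  ⇒  Var(R_m) = 282.0288 / 8 = 35.2536
β = Cov / Var(R_m) = 48.7644 / 35.2536 = 1.3832
MRP = 7.32% − 4.24% = 3.08%
E(R) = R_f + β × MRP = 4.24% + 1.3832 × 3.08% = 8.50%

8.50%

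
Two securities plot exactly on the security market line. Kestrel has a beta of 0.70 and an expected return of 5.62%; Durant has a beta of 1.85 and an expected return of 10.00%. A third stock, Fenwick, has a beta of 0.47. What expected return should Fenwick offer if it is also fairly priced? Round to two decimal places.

4.74%

MRP (SML slope) = (10.00% − 5.62%) / (1.85 − 0.70) = 4.38% / 1.15 = 3.8087%
R_f (intercept) = 5.62% − 0.70 × 3.8087% = 2.9539%
E(R_Fenwick) = R_f + β × MRP = 2.9539% + 0.47 × 3.8087% = 4.74%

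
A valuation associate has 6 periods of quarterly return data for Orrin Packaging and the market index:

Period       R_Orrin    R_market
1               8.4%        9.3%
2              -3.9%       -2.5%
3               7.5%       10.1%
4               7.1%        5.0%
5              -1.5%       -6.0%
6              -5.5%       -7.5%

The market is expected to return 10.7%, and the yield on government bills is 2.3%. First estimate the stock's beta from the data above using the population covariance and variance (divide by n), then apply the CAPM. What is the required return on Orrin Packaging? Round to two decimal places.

Mean R_i = (8.4 − 3.9 + 7.5 + 7.1 − 1.5 − 5.5) / 6 = 2.0167%
Mean R_m = (9.3 − 2.5 + 10.1 + 5.0 − 6.0 − 7.5) / 6 = 1.4000%
Σ(R_i − R̄_i)(R_m − R̄_m) = 232.4300  ⇒  Cov = 232.4300 / 6 = 38.7383
Σ(R_m − R̄_m)² = 300.2400  ⇒  Var(R_m) = 300.2400 / 6 = 50.0400
β = Cov / Var(R_m) = 38.7383 / 50.0400 = 0.7741
MRP = 10.7% − 2.3% = 8.40%
E(R) = R_f + β × MRP = 2.3% + 0.7741 × 8.4% = 8.80%

8.80%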